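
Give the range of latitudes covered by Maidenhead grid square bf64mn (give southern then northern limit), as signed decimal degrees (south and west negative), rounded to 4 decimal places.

-35.4583, -35.4167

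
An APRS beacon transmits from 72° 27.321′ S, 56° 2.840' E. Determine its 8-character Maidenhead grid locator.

Offset from 180°W / 90°S: lon 236.04733°, lat 17.54465°.
Field: lon ⌊236.04733/20⌋ = 11 → L; lat ⌊17.54465/10⌋ = 1 → B.
Square: lon ⌊16.04733/2⌋ = 8; lat ⌊7.54465/1⌋ = 7.
Subsquare: lon ⌊0.04733/0.0833333⌋ = 0 → a; lat ⌊0.54465/0.0416667⌋ = 13 → n.
Extended square: lon ⌊0.04733/0.00833333⌋ = 5; lat ⌊0.00298/0.00416667⌋ = 0.

LB87an50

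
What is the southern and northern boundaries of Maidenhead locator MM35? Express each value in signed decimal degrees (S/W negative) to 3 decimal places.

35.000, 36.000

Field M=12, M=12: +12·20° lon, +12·10° lat → SW at lon 60°, lat 30°.
Square 3, 5: +3·2° lon, +5·1° lat → SW at lon 66°, lat 35°.
Cell spans 2° lon × 1° lat.
south 35.000, north 36.000.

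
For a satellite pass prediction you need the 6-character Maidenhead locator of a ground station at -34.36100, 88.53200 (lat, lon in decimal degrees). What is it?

NF45gp

Shift to the Maidenhead origin (180°W, 90°S): lon 268.5320, lat 55.6390.
Field: 268.5320/20 → 13 → N, 55.6390/10 → 5 → F; chars NF.
Square: 8.5320/2 → 4, 5.6390/1 → 5; chars 45.
Subsquare: 0.5320/0.0833333 → 6 → g, 0.6390/0.0416667 → 15 → p; chars gp.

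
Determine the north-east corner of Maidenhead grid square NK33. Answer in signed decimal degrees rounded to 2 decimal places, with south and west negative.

Field N=13, K=10: +13·20° lon, +10·10° lat → SW at lon 80°, lat 10°.
Square 3, 3: +3·2° lon, +3·1° lat → SW at lon 86°, lat 13°.
Cell spans 2° lon × 1° lat. NE corner is SW corner plus one full cell.
latitude 14.00, longitude 88.00.

14.00, 88.00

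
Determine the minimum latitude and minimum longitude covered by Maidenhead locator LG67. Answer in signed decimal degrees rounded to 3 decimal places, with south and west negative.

Field L=11, G=6: +11·20° lon, +6·10° lat → SW at lon 40°, lat -30°.
Square 6, 7: +6·2° lon, +7·1° lat → SW at lon 52°, lat -23°.
latitude -23.000, longitude 52.000.

-23.000, 52.000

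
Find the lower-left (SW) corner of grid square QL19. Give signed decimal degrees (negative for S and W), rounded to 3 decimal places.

Field Q=16, L=11: +16·20° lon, +11·10° lat → SW at lon 140°, lat 20°.
Square 1, 9: +1·2° lon, +9·1° lat → SW at lon 142°, lat 29°.
latitude 29.000, longitude 142.000.

29.000, 142.000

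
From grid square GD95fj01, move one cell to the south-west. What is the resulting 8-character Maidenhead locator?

Longitude extended square 0; −1 → -1, wraps to 9, carry into subsquare.
Longitude subsquare f = 5; −1 → 4 = e.
Latitude extended square 1; −1 → 0.

GD95ej90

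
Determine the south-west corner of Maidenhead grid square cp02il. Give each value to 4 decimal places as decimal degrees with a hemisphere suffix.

62.4583° N, 139.3333° W

Field C=2, P=15: +2·20° lon, +15·10° lat → SW at lon -140°, lat 60°.
Square 0, 2: +0·2° lon, +2·1° lat → SW at lon -140°, lat 62°.
Subsquare i=8, l=11: +8·0.0833333° lon, +11·0.0416667° lat → SW at lon -139.333°, lat 62.4583°.
latitude 62.4583° N, longitude 139.3333° W.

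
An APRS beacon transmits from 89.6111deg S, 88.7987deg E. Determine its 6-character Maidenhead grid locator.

Add 180° to longitude and 90° to latitude: 268.7987, 0.3889.
Field (20°×10°, letters A–R): lon ⌊268.7987/20⌋ = 13 → N; lat ⌊0.3889/10⌋ = 0 → A.
Square (2°×1°, digits 0–9): lon ⌊8.7987/2⌋ = 4; lat ⌊0.3889/1⌋ = 0.
Subsquare (5′×2.5′, letters a–x): lon ⌊0.7987/0.0833333⌋ = 9 → j; lat ⌊0.3889/0.0416667⌋ = 9 → j.

NA40jj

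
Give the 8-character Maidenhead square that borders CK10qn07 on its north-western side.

Longitude extended square 0; −1 → -1, wraps to 9, carry into subsquare.
Longitude subsquare q = 16; −1 → 15 = p.
Latitude extended square 7; +1 → 8.

CK10pn98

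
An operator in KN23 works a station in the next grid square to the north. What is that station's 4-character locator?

KN24

Latitude square 3; +1 → 4.
The longitude characters are unchanged.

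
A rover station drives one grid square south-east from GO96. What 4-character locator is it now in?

Longitude square 9; +1 → 10, wraps to 0, carry into field.
Longitude field G = 6; +1 → 7 = H.
Latitude square 6; −1 → 5.

HO05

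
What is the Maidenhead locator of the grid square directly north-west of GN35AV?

Longitude subsquare a = 0; −1 → -1, wraps to 23 = x, carry into square.
Longitude square 3; −1 → 2.
Latitude subsquare v = 21; +1 → 22 = w.

GN25xw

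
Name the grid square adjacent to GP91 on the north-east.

Longitude square 9; +1 → 10, wraps to 0, carry into field.
Longitude field G = 6; +1 → 7 = H.
Latitude square 1; +1 → 2.

HP02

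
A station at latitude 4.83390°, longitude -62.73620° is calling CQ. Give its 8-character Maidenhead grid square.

Shift to the Maidenhead origin (180°W, 90°S): lon 117.26380, lat 94.83390.
Field: lon ⌊117.26380/20⌋ = 5 → F; lat ⌊94.83390/10⌋ = 9 → J.
Square: lon ⌊17.26380/2⌋ = 8; lat ⌊4.83390/1⌋ = 4.
Subsquare: lon ⌊1.26380/0.0833333⌋ = 15 → p; lat ⌊0.83390/0.0416667⌋ = 20 → u.
Extended square: lon ⌊0.01380/0.00833333⌋ = 1; lat ⌊0.00057/0.00416667⌋ = 0.

FJ84pu10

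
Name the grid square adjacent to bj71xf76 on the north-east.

Longitude extended square 7; +1 → 8.
Latitude extended square 6; +1 → 7.

BJ71xf87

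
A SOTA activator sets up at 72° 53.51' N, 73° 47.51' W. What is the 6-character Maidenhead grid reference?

Add 180° to longitude and 90° to latitude: 106.2082, 162.8918.
Field: 106.2082/20 → 5 → F, 162.8918/10 → 16 → Q; chars FQ.
Square: 6.2082/2 → 3, 2.8918/1 → 2; chars 32.
Subsquare: 0.2082/0.0833333 → 2 → c, 0.8918/0.0416667 → 21 → v; chars cv.

FQ32cv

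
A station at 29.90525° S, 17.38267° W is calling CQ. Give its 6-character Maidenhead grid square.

Offset from 180°W / 90°S: lon 162.6173°, lat 60.0948°.
Field: 162.6173/20 → 8 → I, 60.0948/10 → 6 → G; chars IG.
Square: 2.6173/2 → 1, 0.0948/1 → 0; chars 10.
Subsquare: 0.6173/0.0833333 → 7 → h, 0.0948/0.0416667 → 2 → c; chars hc.

IG10hc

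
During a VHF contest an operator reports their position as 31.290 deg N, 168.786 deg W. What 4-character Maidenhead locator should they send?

AM51

Offset from 180°W / 90°S: lon 11.21°, lat 121.29°.
Field: lon ⌊11.21/20⌋ = 0 → A; lat ⌊121.29/10⌋ = 12 → M.
Square: lon ⌊11.21/2⌋ = 5; lat ⌊1.29/1⌋ = 1.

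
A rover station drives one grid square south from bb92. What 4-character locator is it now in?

BB91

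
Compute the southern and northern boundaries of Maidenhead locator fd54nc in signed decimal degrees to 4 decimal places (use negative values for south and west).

Field F=5, D=3: +5·20° lon, +3·10° lat → SW at lon -80°, lat -60°.
Square 5, 4: +5·2° lon, +4·1° lat → SW at lon -70°, lat -56°.
Subsquare n=13, c=2: +13·0.0833333° lon, +2·0.0416667° lat → SW at lon -68.9167°, lat -55.9167°.
Cell spans 0.0833333° lon × 0.0416667° lat.
south -55.9167, north -55.8750.

-55.9167, -55.8750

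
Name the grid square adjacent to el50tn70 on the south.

Latitude extended square 0; −1 → -1, wraps to 9, carry into subsquare.
Latitude subsquare n = 13; −1 → 12 = m.
The longitude characters are unchanged.

EL50tm79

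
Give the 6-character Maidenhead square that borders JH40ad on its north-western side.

JH30xe

Longitude subsquare a = 0; −1 → -1, wraps to 23 = x, carry into square.
Longitude square 4; −1 → 3.
Latitude subsquare d = 3; +1 → 4 = e.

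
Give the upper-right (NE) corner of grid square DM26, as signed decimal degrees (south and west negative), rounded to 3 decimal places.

Field D=3, M=12: +3·20° lon, +12·10° lat → SW at lon -120°, lat 30°.
Square 2, 6: +2·2° lon, +6·1° lat → SW at lon -116°, lat 36°.
Cell spans 2° lon × 1° lat. NE corner is SW corner plus one full cell.
latitude 37.000, longitude -114.000.

37.000, -114.000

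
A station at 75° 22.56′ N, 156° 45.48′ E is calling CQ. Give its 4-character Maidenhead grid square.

QQ85

Shift to the Maidenhead origin (180°W, 90°S): lon 336.76, lat 165.38.
Field: 336.76/20 → 16 → Q, 165.38/10 → 16 → Q; chars QQ.
Square: 16.76/2 → 8, 5.38/1 → 5; chars 85.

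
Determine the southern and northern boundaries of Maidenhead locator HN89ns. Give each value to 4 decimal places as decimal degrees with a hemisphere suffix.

Field H=7, N=13: +7·20° lon, +13·10° lat → SW at lon -40°, lat 40°.
Square 8, 9: +8·2° lon, +9·1° lat → SW at lon -24°, lat 49°.
Subsquare n=13, s=18: +13·0.0833333° lon, +18·0.0416667° lat → SW at lon -22.9167°, lat 49.75°.
Cell spans 0.0833333° lon × 0.0416667° lat.
south 49.7500° N, north 49.7917° N.

49.7500° N, 49.7917° N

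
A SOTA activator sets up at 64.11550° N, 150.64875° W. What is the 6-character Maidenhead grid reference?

BP44qc

Add 180° to longitude and 90° to latitude: 29.3512, 154.1155.
Field (20°×10°, letters A–R): lon ⌊29.3512/20⌋ = 1 → B; lat ⌊154.1155/10⌋ = 15 → P.
Square (2°×1°, digits 0–9): lon ⌊9.3512/2⌋ = 4; lat ⌊4.1155/1⌋ = 4.
Subsquare (5′×2.5′, letters a–x): lon ⌊1.3512/0.0833333⌋ = 16 → q; lat ⌊0.1155/0.0416667⌋ = 2 → c.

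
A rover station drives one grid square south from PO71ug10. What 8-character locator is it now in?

Latitude extended square 0; −1 → -1, wraps to 9, carry into subsquare.
Latitude subsquare g = 6; −1 → 5 = f.
The longitude characters are unchanged.

PO71uf19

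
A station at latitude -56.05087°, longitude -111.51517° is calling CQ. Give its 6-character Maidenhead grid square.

DD43fw

Shift to the Maidenhead origin (180°W, 90°S): lon 68.4848, lat 33.9491.
Field: 68.4848/20 → 3 → D, 33.9491/10 → 3 → D; chars DD.
Square: 8.4848/2 → 4, 3.9491/1 → 3; chars 43.
Subsquare: 0.4848/0.0833333 → 5 → f, 0.9491/0.0416667 → 22 → w; chars fw.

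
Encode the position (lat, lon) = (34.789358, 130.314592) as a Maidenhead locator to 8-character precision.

PM54ds79

Shift to the Maidenhead origin (180°W, 90°S): lon 310.31459, lat 124.78936.
Field: lon ⌊310.31459/20⌋ = 15 → P; lat ⌊124.78936/10⌋ = 12 → M.
Square: lon ⌊10.31459/2⌋ = 5; lat ⌊4.78936/1⌋ = 4.
Subsquare: lon ⌊0.31459/0.0833333⌋ = 3 → d; lat ⌊0.78936/0.0416667⌋ = 18 → s.
Extended square: lon ⌊0.06459/0.00833333⌋ = 7; lat ⌊0.03936/0.00416667⌋ = 9.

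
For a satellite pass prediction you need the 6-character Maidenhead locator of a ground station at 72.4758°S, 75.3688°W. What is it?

Shift to the Maidenhead origin (180°W, 90°S): lon 104.6312, lat 17.5242.
Field: lon ⌊104.6312/20⌋ = 5 → F; lat ⌊17.5242/10⌋ = 1 → B.
Square: lon ⌊4.6312/2⌋ = 2; lat ⌊7.5242/1⌋ = 7.
Subsquare: lon ⌊0.6312/0.0833333⌋ = 7 → h; lat ⌊0.5242/0.0416667⌋ = 12 → m.

FB27hm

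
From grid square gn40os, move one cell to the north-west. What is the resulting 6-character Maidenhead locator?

GN40nt

Longitude subsquare o = 14; −1 → 13 = n.
Latitude subsquare s = 18; +1 → 19 = t.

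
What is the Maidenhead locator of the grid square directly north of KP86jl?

KP86jm

Latitude subsquare l = 11; +1 → 12 = m.
The longitude characters are unchanged.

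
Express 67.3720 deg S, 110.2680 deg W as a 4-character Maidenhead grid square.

Shift to the Maidenhead origin (180°W, 90°S): lon 69.73, lat 22.63.
Field: 69.73/20 → 3 → D, 22.63/10 → 2 → C; chars DC.
Square: 9.73/2 → 4, 2.63/1 → 2; chars 42.

DC42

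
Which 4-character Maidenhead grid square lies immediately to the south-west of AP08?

RP97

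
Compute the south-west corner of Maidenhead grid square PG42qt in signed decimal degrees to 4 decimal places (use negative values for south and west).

-27.2083, 129.3333

Field P=15, G=6: +15·20° lon, +6·10° lat → SW at lon 120°, lat -30°.
Square 4, 2: +4·2° lon, +2·1° lat → SW at lon 128°, lat -28°.
Subsquare q=16, t=19: +16·0.0833333° lon, +19·0.0416667° lat → SW at lon 129.333°, lat -27.2083°.
latitude -27.2083, longitude 129.3333.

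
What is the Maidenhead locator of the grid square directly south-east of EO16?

EO25

Longitude square 1; +1 → 2.
Latitude square 6; −1 → 5.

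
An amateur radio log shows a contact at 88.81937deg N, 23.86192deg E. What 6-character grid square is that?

KR18wt

Offset from 180°W / 90°S: lon 203.8619°, lat 178.8194°.
Field: lon ⌊203.8619/20⌋ = 10 → K; lat ⌊178.8194/10⌋ = 17 → R.
Square: lon ⌊3.8619/2⌋ = 1; lat ⌊8.8194/1⌋ = 8.
Subsquare: lon ⌊1.8619/0.0833333⌋ = 22 → w; lat ⌊0.8194/0.0416667⌋ = 19 → t.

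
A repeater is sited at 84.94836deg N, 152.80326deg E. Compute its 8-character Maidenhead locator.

Offset from 180°W / 90°S: lon 332.80326°, lat 174.94836°.
Field: 332.80326/20 → 16 → Q, 174.94836/10 → 17 → R; chars QR.
Square: 12.80326/2 → 6, 4.94836/1 → 4; chars 64.
Subsquare: 0.80326/0.0833333 → 9 → j, 0.94836/0.0416667 → 22 → w; chars jw.
Extended square: 0.05326/0.00833333 → 6, 0.03169/0.00416667 → 7; chars 67.

QR64jw67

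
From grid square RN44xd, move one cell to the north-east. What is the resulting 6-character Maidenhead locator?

RN54ae

Longitude subsquare x = 23; +1 → 24, wraps to 0 = a, carry into square.
Longitude square 4; +1 → 5.
Latitude subsquare d = 3; +1 → 4 = e.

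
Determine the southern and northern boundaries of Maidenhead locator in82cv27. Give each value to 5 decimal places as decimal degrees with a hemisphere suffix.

Field I=8, N=13: +8·20° lon, +13·10° lat → SW at lon -20°, lat 40°.
Square 8, 2: +8·2° lon, +2·1° lat → SW at lon -4°, lat 42°.
Subsquare c=2, v=21: +2·0.0833333° lon, +21·0.0416667° lat → SW at lon -3.83333°, lat 42.875°.
Extended square 2, 7: +2·0.00833333° lon, +7·0.00416667° lat → SW at lon -3.81667°, lat 42.9042°.
Cell spans 0.00833333° lon × 0.00416667° lat.
south 42.90417° N, north 42.90833° N.

42.90417° N, 42.90833° N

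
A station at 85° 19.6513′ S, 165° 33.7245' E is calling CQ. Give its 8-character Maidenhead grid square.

Shift to the Maidenhead origin (180°W, 90°S): lon 345.56207, lat 4.67248.
Field: 345.56207/20 → 17 → R, 4.67248/10 → 0 → A; chars RA.
Square: 5.56207/2 → 2, 4.67248/1 → 4; chars 24.
Subsquare: 1.56207/0.0833333 → 18 → s, 0.67248/0.0416667 → 16 → q; chars sq.
Extended square: 0.06207/0.00833333 → 7, 0.00581/0.00416667 → 1; chars 71.

RA24sq71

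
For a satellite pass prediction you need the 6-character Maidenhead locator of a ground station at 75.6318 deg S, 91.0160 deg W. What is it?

EB44li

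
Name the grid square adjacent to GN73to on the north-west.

GN73sp

Longitude subsquare t = 19; −1 → 18 = s.
Latitude subsquare o = 14; +1 → 15 = p.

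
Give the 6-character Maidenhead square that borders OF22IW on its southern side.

Latitude subsquare w = 22; −1 → 21 = v.
The longitude characters are unchanged.

OF22iv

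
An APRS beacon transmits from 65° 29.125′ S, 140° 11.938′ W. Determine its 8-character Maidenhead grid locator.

BC94vm63

Offset from 180°W / 90°S: lon 39.80103°, lat 24.51458°.
Field (20°×10°, letters A–R): lon ⌊39.80103/20⌋ = 1 → B; lat ⌊24.51458/10⌋ = 2 → C.
Square (2°×1°, digits 0–9): lon ⌊19.80103/2⌋ = 9; lat ⌊4.51458/1⌋ = 4.
Subsquare (5′×2.5′, letters a–x): lon ⌊1.80103/0.0833333⌋ = 21 → v; lat ⌊0.51458/0.0416667⌋ = 12 → m.
Extended square (30″×15″, digits 0–9): lon ⌊0.05103/0.00833333⌋ = 6; lat ⌊0.01458/0.00416667⌋ = 3.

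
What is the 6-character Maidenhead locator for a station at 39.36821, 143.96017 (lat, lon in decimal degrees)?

QM19xi

Add 180° to longitude and 90° to latitude: 323.9602, 129.3682.
Field: lon ⌊323.9602/20⌋ = 16 → Q; lat ⌊129.3682/10⌋ = 12 → M.
Square: lon ⌊3.9602/2⌋ = 1; lat ⌊9.3682/1⌋ = 9.
Subsquare: lon ⌊1.9602/0.0833333⌋ = 23 → x; lat ⌊0.3682/0.0416667⌋ = 8 → i.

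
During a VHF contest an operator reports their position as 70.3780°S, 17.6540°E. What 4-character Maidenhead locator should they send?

Shift to the Maidenhead origin (180°W, 90°S): lon 197.65, lat 19.62.
Field: lon ⌊197.65/20⌋ = 9 → J; lat ⌊19.62/10⌋ = 1 → B.
Square: lon ⌊17.65/2⌋ = 8; lat ⌊9.62/1⌋ = 9.

JB89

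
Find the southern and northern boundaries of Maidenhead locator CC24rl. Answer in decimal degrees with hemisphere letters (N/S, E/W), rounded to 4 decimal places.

65.5417° S, 65.5000° S

Field C=2, C=2: +2·20° lon, +2·10° lat → SW at lon -140°, lat -70°.
Square 2, 4: +2·2° lon, +4·1° lat → SW at lon -136°, lat -66°.
Subsquare r=17, l=11: +17·0.0833333° lon, +11·0.0416667° lat → SW at lon -134.583°, lat -65.5417°.
Cell spans 0.0833333° lon × 0.0416667° lat.
south 65.5417° S, north 65.5000° S.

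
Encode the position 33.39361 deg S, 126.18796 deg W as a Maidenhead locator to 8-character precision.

Offset from 180°W / 90°S: lon 53.81204°, lat 56.60639°.
Field (20°×10°, letters A–R): lon ⌊53.81204/20⌋ = 2 → C; lat ⌊56.60639/10⌋ = 5 → F.
Square (2°×1°, digits 0–9): lon ⌊13.81204/2⌋ = 6; lat ⌊6.60639/1⌋ = 6.
Subsquare (5′×2.5′, letters a–x): lon ⌊1.81204/0.0833333⌋ = 21 → v; lat ⌊0.60639/0.0416667⌋ = 14 → o.
Extended square (30″×15″, digits 0–9): lon ⌊0.06204/0.00833333⌋ = 7; lat ⌊0.02306/0.00416667⌋ = 5.

CF66vo75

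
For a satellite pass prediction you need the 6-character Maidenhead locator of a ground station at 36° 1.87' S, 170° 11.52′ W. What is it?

AF43vx

Offset from 180°W / 90°S: lon 9.8080°, lat 53.9688°.
Field: 9.8080/20 → 0 → A, 53.9688/10 → 5 → F; chars AF.
Square: 9.8080/2 → 4, 3.9688/1 → 3; chars 43.
Subsquare: 1.8080/0.0833333 → 21 → v, 0.9688/0.0416667 → 23 → x; chars vx.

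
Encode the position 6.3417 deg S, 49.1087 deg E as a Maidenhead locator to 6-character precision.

LI43np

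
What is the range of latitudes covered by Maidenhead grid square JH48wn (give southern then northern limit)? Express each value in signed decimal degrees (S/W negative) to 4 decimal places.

-11.4583, -11.4167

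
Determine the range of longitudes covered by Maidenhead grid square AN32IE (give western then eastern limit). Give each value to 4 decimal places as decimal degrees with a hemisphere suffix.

173.3333° W, 173.2500° W

Field A=0, N=13: +0·20° lon, +13·10° lat → SW at lon -180°, lat 40°.
Square 3, 2: +3·2° lon, +2·1° lat → SW at lon -174°, lat 42°.
Subsquare i=8, e=4: +8·0.0833333° lon, +4·0.0416667° lat → SW at lon -173.333°, lat 42.1667°.
Cell spans 0.0833333° lon × 0.0416667° lat.
west 173.3333° W, east 173.2500° W.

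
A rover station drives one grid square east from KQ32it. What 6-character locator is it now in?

Longitude subsquare i = 8; +1 → 9 = j.
The latitude characters are unchanged.

KQ32jt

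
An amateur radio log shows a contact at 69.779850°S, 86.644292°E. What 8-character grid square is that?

NC30hf72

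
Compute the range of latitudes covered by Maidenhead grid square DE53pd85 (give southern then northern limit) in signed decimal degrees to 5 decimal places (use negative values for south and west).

Field D=3, E=4: +3·20° lon, +4·10° lat → SW at lon -120°, lat -50°.
Square 5, 3: +5·2° lon, +3·1° lat → SW at lon -110°, lat -47°.
Subsquare p=15, d=3: +15·0.0833333° lon, +3·0.0416667° lat → SW at lon -108.75°, lat -46.875°.
Extended square 8, 5: +8·0.00833333° lon, +5·0.00416667° lat → SW at lon -108.683°, lat -46.8542°.
Cell spans 0.00833333° lon × 0.00416667° lat.
south -46.85417, north -46.85000.

-46.85417, -46.85000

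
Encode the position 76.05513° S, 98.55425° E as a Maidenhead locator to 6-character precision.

NB93gw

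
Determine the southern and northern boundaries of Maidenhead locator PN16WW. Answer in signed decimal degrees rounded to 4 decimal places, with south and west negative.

46.9167, 46.9583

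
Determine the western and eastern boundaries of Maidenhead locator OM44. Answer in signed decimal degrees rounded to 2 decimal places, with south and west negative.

108.00, 110.00

Field O=14, M=12: +14·20° lon, +12·10° lat → SW at lon 100°, lat 30°.
Square 4, 4: +4·2° lon, +4·1° lat → SW at lon 108°, lat 34°.
Cell spans 2° lon × 1° lat.
west 108.00, east 110.00.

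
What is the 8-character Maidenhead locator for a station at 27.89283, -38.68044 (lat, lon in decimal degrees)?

Offset from 180°W / 90°S: lon 141.31956°, lat 117.89283°.
Field: 141.31956/20 → 7 → H, 117.89283/10 → 11 → L; chars HL.
Square: 1.31956/2 → 0, 7.89283/1 → 7; chars 07.
Subsquare: 1.31956/0.0833333 → 15 → p, 0.89283/0.0416667 → 21 → v; chars pv.
Extended square: 0.06956/0.00833333 → 8, 0.01783/0.00416667 → 4; chars 84.

HL07pv84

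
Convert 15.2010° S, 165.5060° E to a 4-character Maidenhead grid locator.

RH24

Shift to the Maidenhead origin (180°W, 90°S): lon 345.51, lat 74.80.
Field (20°×10°, letters A–R): 345.51/20 → 17 → R, 74.80/10 → 7 → H; chars RH.
Square (2°×1°, digits 0–9): 5.51/2 → 2, 4.80/1 → 4; chars 24.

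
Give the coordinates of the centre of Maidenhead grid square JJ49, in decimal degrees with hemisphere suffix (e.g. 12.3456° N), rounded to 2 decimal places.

9.50° N, 9.00° E

Field J=9, J=9: +9·20° lon, +9·10° lat → SW at lon 0°, lat 0°.
Square 4, 9: +4·2° lon, +9·1° lat → SW at lon 8°, lat 9°.
Cell spans 2° lon × 1° lat. Centre is SW corner plus half of each.
latitude 9.50° N, longitude 9.00° E.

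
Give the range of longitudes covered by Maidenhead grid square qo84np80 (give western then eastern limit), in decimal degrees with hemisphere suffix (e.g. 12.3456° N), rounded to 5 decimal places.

157.15000° E, 157.15833° E

Field Q=16, O=14: +16·20° lon, +14·10° lat → SW at lon 140°, lat 50°.
Square 8, 4: +8·2° lon, +4·1° lat → SW at lon 156°, lat 54°.
Subsquare n=13, p=15: +13·0.0833333° lon, +15·0.0416667° lat → SW at lon 157.083°, lat 54.625°.
Extended square 8, 0: +8·0.00833333° lon, +0·0.00416667° lat → SW at lon 157.15°, lat 54.625°.
Cell spans 0.00833333° lon × 0.00416667° lat.
west 157.15000° E, east 157.15833° E.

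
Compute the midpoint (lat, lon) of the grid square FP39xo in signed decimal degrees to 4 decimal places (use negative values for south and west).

69.6042, -72.0417

Field F=5, P=15: +5·20° lon, +15·10° lat → SW at lon -80°, lat 60°.
Square 3, 9: +3·2° lon, +9·1° lat → SW at lon -74°, lat 69°.
Subsquare x=23, o=14: +23·0.0833333° lon, +14·0.0416667° lat → SW at lon -72.0833°, lat 69.5833°.
Cell spans 0.0833333° lon × 0.0416667° lat. Centre is SW corner plus half of each.
latitude 69.6042, longitude -72.0417.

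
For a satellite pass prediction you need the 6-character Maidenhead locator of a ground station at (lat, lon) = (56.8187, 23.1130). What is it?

KO16nt

Offset from 180°W / 90°S: lon 203.1130°, lat 146.8187°.
Field: 203.1130/20 → 10 → K, 146.8187/10 → 14 → O; chars KO.
Square: 3.1130/2 → 1, 6.8187/1 → 6; chars 16.
Subsquare: 1.1130/0.0833333 → 13 → n, 0.8187/0.0416667 → 19 → t; chars nt.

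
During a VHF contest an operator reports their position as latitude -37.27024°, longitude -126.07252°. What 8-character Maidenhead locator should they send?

CF62xr15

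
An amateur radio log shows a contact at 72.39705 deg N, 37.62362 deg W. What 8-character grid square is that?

HQ12ej55

Offset from 180°W / 90°S: lon 142.37638°, lat 162.39705°.
Field: lon ⌊142.37638/20⌋ = 7 → H; lat ⌊162.39705/10⌋ = 16 → Q.
Square: lon ⌊2.37638/2⌋ = 1; lat ⌊2.39705/1⌋ = 2.
Subsquare: lon ⌊0.37638/0.0833333⌋ = 4 → e; lat ⌊0.39705/0.0416667⌋ = 9 → j.
Extended square: lon ⌊0.04305/0.00833333⌋ = 5; lat ⌊0.02205/0.00416667⌋ = 5.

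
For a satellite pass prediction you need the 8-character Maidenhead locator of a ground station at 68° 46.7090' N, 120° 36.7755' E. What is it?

PP08hs36

Offset from 180°W / 90°S: lon 300.61293°, lat 158.77848°.
Field (20°×10°, letters A–R): lon ⌊300.61293/20⌋ = 15 → P; lat ⌊158.77848/10⌋ = 15 → P.
Square (2°×1°, digits 0–9): lon ⌊0.61293/2⌋ = 0; lat ⌊8.77848/1⌋ = 8.
Subsquare (5′×2.5′, letters a–x): lon ⌊0.61293/0.0833333⌋ = 7 → h; lat ⌊0.77848/0.0416667⌋ = 18 → s.
Extended square (30″×15″, digits 0–9): lon ⌊0.02959/0.00833333⌋ = 3; lat ⌊0.02848/0.00416667⌋ = 6.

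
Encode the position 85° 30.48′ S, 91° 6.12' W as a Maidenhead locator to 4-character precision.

EA44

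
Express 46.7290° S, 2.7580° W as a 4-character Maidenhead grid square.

IE83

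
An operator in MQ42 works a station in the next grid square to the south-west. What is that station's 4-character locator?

Longitude square 4; −1 → 3.
Latitude square 2; −1 → 1.

MQ31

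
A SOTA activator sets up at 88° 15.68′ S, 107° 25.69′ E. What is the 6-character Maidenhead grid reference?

OA31rr

Add 180° to longitude and 90° to latitude: 287.4282, 1.7387.
Field: 287.4282/20 → 14 → O, 1.7387/10 → 0 → A; chars OA.
Square: 7.4282/2 → 3, 1.7387/1 → 1; chars 31.
Subsquare: 1.4282/0.0833333 → 17 → r, 0.7387/0.0416667 → 17 → r; chars rr.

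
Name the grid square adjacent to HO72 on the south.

Latitude square 2; −1 → 1.
The longitude characters are unchanged.

HO71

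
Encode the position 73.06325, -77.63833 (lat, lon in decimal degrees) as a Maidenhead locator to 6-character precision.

FQ13eb

Offset from 180°W / 90°S: lon 102.3617°, lat 163.0632°.
Field: 102.3617/20 → 5 → F, 163.0632/10 → 16 → Q; chars FQ.
Square: 2.3617/2 → 1, 3.0632/1 → 3; chars 13.
Subsquare: 0.3617/0.0833333 → 4 → e, 0.0632/0.0416667 → 1 → b; chars eb.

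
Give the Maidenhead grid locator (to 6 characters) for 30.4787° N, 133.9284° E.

Add 180° to longitude and 90° to latitude: 313.9284, 120.4787.
Field (20°×10°, letters A–R): lon ⌊313.9284/20⌋ = 15 → P; lat ⌊120.4787/10⌋ = 12 → M.
Square (2°×1°, digits 0–9): lon ⌊13.9284/2⌋ = 6; lat ⌊0.4787/1⌋ = 0.
Subsquare (5′×2.5′, letters a–x): lon ⌊1.9284/0.0833333⌋ = 23 → x; lat ⌊0.4787/0.0416667⌋ = 11 → l.

PM60xl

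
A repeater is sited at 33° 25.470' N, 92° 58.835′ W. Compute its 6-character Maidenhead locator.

EM33mk

Shift to the Maidenhead origin (180°W, 90°S): lon 87.0194, lat 123.4245.
Field: lon ⌊87.0194/20⌋ = 4 → E; lat ⌊123.4245/10⌋ = 12 → M.
Square: lon ⌊7.0194/2⌋ = 3; lat ⌊3.4245/1⌋ = 3.
Subsquare: lon ⌊1.0194/0.0833333⌋ = 12 → m; lat ⌊0.4245/0.0416667⌋ = 10 → k.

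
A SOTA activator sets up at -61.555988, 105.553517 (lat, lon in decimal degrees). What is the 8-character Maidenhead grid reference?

Add 180° to longitude and 90° to latitude: 285.55352, 28.44401.
Field: 285.55352/20 → 14 → O, 28.44401/10 → 2 → C; chars OC.
Square: 5.55352/2 → 2, 8.44401/1 → 8; chars 28.
Subsquare: 1.55352/0.0833333 → 18 → s, 0.44401/0.0416667 → 10 → k; chars sk.
Extended square: 0.05352/0.00833333 → 6, 0.02735/0.00416667 → 6; chars 66.

OC28sk66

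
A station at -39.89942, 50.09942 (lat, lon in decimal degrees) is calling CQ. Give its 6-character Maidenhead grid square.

Shift to the Maidenhead origin (180°W, 90°S): lon 230.0994, lat 50.1006.
Field: 230.0994/20 → 11 → L, 50.1006/10 → 5 → F; chars LF.
Square: 10.0994/2 → 5, 0.1006/1 → 0; chars 50.
Subsquare: 0.0994/0.0833333 → 1 → b, 0.1006/0.0416667 → 2 → c; chars bc.

LF50bc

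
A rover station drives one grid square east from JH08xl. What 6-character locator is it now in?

JH18al

Longitude subsquare x = 23; +1 → 24, wraps to 0 = a, carry into square.
Longitude square 0; +1 → 1.
The latitude characters are unchanged.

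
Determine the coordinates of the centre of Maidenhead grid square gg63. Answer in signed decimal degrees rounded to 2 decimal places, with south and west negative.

-26.50, -47.00

Field G=6, G=6: +6·20° lon, +6·10° lat → SW at lon -60°, lat -30°.
Square 6, 3: +6·2° lon, +3·1° lat → SW at lon -48°, lat -27°.
Cell spans 2° lon × 1° lat. Centre is SW corner plus half of each.
latitude -26.50, longitude -47.00.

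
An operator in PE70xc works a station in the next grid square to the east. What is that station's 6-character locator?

PE80ac

Longitude subsquare x = 23; +1 → 24, wraps to 0 = a, carry into square.
Longitude square 7; +1 → 8.
The latitude characters are unchanged.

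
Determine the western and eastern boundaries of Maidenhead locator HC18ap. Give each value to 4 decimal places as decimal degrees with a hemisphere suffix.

Field H=7, C=2: +7·20° lon, +2·10° lat → SW at lon -40°, lat -70°.
Square 1, 8: +1·2° lon, +8·1° lat → SW at lon -38°, lat -62°.
Subsquare a=0, p=15: +0·0.0833333° lon, +15·0.0416667° lat → SW at lon -38°, lat -61.375°.
Cell spans 0.0833333° lon × 0.0416667° lat.
west 38.0000° W, east 37.9167° W.

38.0000° W, 37.9167° W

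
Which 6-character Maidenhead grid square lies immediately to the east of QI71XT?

QI81at

Longitude subsquare x = 23; +1 → 24, wraps to 0 = a, carry into square.
Longitude square 7; +1 → 8.
The latitude characters are unchanged.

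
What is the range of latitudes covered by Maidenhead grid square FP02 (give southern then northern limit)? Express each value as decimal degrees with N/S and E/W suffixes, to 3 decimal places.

Field F=5, P=15: +5·20° lon, +15·10° lat → SW at lon -80°, lat 60°.
Square 0, 2: +0·2° lon, +2·1° lat → SW at lon -80°, lat 62°.
Cell spans 2° lon × 1° lat.
south 62.000° N, north 63.000° N.

62.000° N, 63.000° N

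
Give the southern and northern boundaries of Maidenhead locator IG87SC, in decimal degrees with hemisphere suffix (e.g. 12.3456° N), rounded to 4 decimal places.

22.9167° S, 22.8750° S

Field I=8, G=6: +8·20° lon, +6·10° lat → SW at lon -20°, lat -30°.
Square 8, 7: +8·2° lon, +7·1° lat → SW at lon -4°, lat -23°.
Subsquare s=18, c=2: +18·0.0833333° lon, +2·0.0416667° lat → SW at lon -2.5°, lat -22.9167°.
Cell spans 0.0833333° lon × 0.0416667° lat.
south 22.9167° S, north 22.8750° S.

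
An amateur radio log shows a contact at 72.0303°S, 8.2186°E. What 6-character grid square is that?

Shift to the Maidenhead origin (180°W, 90°S): lon 188.2186, lat 17.9697.
Field: lon ⌊188.2186/20⌋ = 9 → J; lat ⌊17.9697/10⌋ = 1 → B.
Square: lon ⌊8.2186/2⌋ = 4; lat ⌊7.9697/1⌋ = 7.
Subsquare: lon ⌊0.2186/0.0833333⌋ = 2 → c; lat ⌊0.9697/0.0416667⌋ = 23 → x.

JB47cx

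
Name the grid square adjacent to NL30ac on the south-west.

NL20xb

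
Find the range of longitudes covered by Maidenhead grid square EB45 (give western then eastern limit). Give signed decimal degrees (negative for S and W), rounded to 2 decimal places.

-92.00, -90.00

Field E=4, B=1: +4·20° lon, +1·10° lat → SW at lon -100°, lat -80°.
Square 4, 5: +4·2° lon, +5·1° lat → SW at lon -92°, lat -75°.
Cell spans 2° lon × 1° lat.
west -92.00, east -90.00.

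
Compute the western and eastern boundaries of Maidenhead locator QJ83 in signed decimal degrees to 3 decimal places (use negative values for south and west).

Field Q=16, J=9: +16·20° lon, +9·10° lat → SW at lon 140°, lat 0°.
Square 8, 3: +8·2° lon, +3·1° lat → SW at lon 156°, lat 3°.
Cell spans 2° lon × 1° lat.
west 156.000, east 158.000.

156.000, 158.000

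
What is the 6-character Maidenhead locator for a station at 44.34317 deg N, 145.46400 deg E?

QN24ri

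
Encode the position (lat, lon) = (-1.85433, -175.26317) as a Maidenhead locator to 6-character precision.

AI28id

Add 180° to longitude and 90° to latitude: 4.7368, 88.1457.
Field: lon ⌊4.7368/20⌋ = 0 → A; lat ⌊88.1457/10⌋ = 8 → I.
Square: lon ⌊4.7368/2⌋ = 2; lat ⌊8.1457/1⌋ = 8.
Subsquare: lon ⌊0.7368/0.0833333⌋ = 8 → i; lat ⌊0.1457/0.0416667⌋ = 3 → d.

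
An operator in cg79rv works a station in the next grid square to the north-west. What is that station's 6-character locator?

Longitude subsquare r = 17; −1 → 16 = q.
Latitude subsquare v = 21; +1 → 22 = w.

CG79qw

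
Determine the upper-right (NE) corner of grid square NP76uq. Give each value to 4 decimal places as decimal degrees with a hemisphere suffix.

Field N=13, P=15: +13·20° lon, +15·10° lat → SW at lon 80°, lat 60°.
Square 7, 6: +7·2° lon, +6·1° lat → SW at lon 94°, lat 66°.
Subsquare u=20, q=16: +20·0.0833333° lon, +16·0.0416667° lat → SW at lon 95.6667°, lat 66.6667°.
Cell spans 0.0833333° lon × 0.0416667° lat. NE corner is SW corner plus one full cell.
latitude 66.7083° N, longitude 95.7500° E.

66.7083° N, 95.7500° E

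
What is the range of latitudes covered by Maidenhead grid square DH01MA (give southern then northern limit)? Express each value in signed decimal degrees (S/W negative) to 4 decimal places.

-19.0000, -18.9583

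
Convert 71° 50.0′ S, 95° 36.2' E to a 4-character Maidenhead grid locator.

NB78

Offset from 180°W / 90°S: lon 275.60°, lat 18.17°.
Field: lon ⌊275.60/20⌋ = 13 → N; lat ⌊18.17/10⌋ = 1 → B.
Square: lon ⌊15.60/2⌋ = 7; lat ⌊8.17/1⌋ = 8.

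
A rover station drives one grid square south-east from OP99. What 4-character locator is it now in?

Longitude square 9; +1 → 10, wraps to 0, carry into field.
Longitude field O = 14; +1 → 15 = P.
Latitude square 9; −1 → 8.

PP08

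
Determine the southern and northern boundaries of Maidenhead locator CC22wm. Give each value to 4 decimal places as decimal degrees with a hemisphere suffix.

67.5000° S, 67.4583° S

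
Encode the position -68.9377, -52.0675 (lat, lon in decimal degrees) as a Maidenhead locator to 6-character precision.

Offset from 180°W / 90°S: lon 127.9325°, lat 21.0623°.
Field: 127.9325/20 → 6 → G, 21.0623/10 → 2 → C; chars GC.
Square: 7.9325/2 → 3, 1.0623/1 → 1; chars 31.
Subsquare: 1.9325/0.0833333 → 23 → x, 0.0623/0.0416667 → 1 → b; chars xb.

GC31xb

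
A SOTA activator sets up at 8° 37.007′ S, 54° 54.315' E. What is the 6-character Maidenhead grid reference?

LI71kj

Offset from 180°W / 90°S: lon 234.9052°, lat 81.3832°.
Field (20°×10°, letters A–R): lon ⌊234.9052/20⌋ = 11 → L; lat ⌊81.3832/10⌋ = 8 → I.
Square (2°×1°, digits 0–9): lon ⌊14.9052/2⌋ = 7; lat ⌊1.3832/1⌋ = 1.
Subsquare (5′×2.5′, letters a–x): lon ⌊0.9052/0.0833333⌋ = 10 → k; lat ⌊0.3832/0.0416667⌋ = 9 → j.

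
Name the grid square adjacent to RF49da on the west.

RF49ca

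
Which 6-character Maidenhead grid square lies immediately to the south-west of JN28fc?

Longitude subsquare f = 5; −1 → 4 = e.
Latitude subsquare c = 2; −1 → 1 = b.

JN28eb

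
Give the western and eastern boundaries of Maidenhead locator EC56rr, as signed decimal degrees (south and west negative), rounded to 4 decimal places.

-88.5833, -88.5000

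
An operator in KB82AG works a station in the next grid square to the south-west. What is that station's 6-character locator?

Longitude subsquare a = 0; −1 → -1, wraps to 23 = x, carry into square.
Longitude square 8; −1 → 7.
Latitude subsquare g = 6; −1 → 5 = f.

KB72xf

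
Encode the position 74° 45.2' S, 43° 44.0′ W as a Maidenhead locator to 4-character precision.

Add 180° to longitude and 90° to latitude: 136.27, 15.25.
Field: 136.27/20 → 6 → G, 15.25/10 → 1 → B; chars GB.
Square: 16.27/2 → 8, 5.25/1 → 5; chars 85.

GB85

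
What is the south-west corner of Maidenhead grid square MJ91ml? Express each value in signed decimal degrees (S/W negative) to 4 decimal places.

Field M=12, J=9: +12·20° lon, +9·10° lat → SW at lon 60°, lat 0°.
Square 9, 1: +9·2° lon, +1·1° lat → SW at lon 78°, lat 1°.
Subsquare m=12, l=11: +12·0.0833333° lon, +11·0.0416667° lat → SW at lon 79°, lat 1.45833°.
latitude 1.4583, longitude 79.0000.

1.4583, 79.0000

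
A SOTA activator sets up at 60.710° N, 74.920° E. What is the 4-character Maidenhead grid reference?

Shift to the Maidenhead origin (180°W, 90°S): lon 254.92, lat 150.71.
Field: 254.92/20 → 12 → M, 150.71/10 → 15 → P; chars MP.
Square: 14.92/2 → 7, 0.71/1 → 0; chars 70.

MP70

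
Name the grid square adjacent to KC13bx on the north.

Latitude subsquare x = 23; +1 → 24, wraps to 0 = a, carry into square.
Latitude square 3; +1 → 4.
The longitude characters are unchanged.

KC14ba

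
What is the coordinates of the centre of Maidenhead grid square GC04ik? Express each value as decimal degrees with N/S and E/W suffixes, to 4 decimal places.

Field G=6, C=2: +6·20° lon, +2·10° lat → SW at lon -60°, lat -70°.
Square 0, 4: +0·2° lon, +4·1° lat → SW at lon -60°, lat -66°.
Subsquare i=8, k=10: +8·0.0833333° lon, +10·0.0416667° lat → SW at lon -59.3333°, lat -65.5833°.
Cell spans 0.0833333° lon × 0.0416667° lat. Centre is SW corner plus half of each.
latitude 65.5625° S, longitude 59.2917° W.

65.5625° S, 59.2917° W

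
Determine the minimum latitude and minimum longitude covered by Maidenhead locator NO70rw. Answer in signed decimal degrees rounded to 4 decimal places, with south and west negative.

Field N=13, O=14: +13·20° lon, +14·10° lat → SW at lon 80°, lat 50°.
Square 7, 0: +7·2° lon, +0·1° lat → SW at lon 94°, lat 50°.
Subsquare r=17, w=22: +17·0.0833333° lon, +22·0.0416667° lat → SW at lon 95.4167°, lat 50.9167°.
latitude 50.9167, longitude 95.4167.

50.9167, 95.4167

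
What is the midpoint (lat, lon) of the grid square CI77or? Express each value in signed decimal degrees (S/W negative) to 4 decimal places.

-2.2708, -124.7917

Field C=2, I=8: +2·20° lon, +8·10° lat → SW at lon -140°, lat -10°.
Square 7, 7: +7·2° lon, +7·1° lat → SW at lon -126°, lat -3°.
Subsquare o=14, r=17: +14·0.0833333° lon, +17·0.0416667° lat → SW at lon -124.833°, lat -2.29167°.
Cell spans 0.0833333° lon × 0.0416667° lat. Centre is SW corner plus half of each.
latitude -2.2708, longitude -124.7917.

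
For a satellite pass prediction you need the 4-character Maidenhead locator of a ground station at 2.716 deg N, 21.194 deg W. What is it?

HJ92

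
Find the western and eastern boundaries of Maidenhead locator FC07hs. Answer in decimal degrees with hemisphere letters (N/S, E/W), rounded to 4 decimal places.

Field F=5, C=2: +5·20° lon, +2·10° lat → SW at lon -80°, lat -70°.
Square 0, 7: +0·2° lon, +7·1° lat → SW at lon -80°, lat -63°.
Subsquare h=7, s=18: +7·0.0833333° lon, +18·0.0416667° lat → SW at lon -79.4167°, lat -62.25°.
Cell spans 0.0833333° lon × 0.0416667° lat.
west 79.4167° W, east 79.3333° W.

79.4167° W, 79.3333° W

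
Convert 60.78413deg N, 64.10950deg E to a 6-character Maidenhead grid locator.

MP20bs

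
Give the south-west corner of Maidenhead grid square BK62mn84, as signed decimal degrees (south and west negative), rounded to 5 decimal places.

12.55833, -146.93333

Field B=1, K=10: +1·20° lon, +10·10° lat → SW at lon -160°, lat 10°.
Square 6, 2: +6·2° lon, +2·1° lat → SW at lon -148°, lat 12°.
Subsquare m=12, n=13: +12·0.0833333° lon, +13·0.0416667° lat → SW at lon -147°, lat 12.5417°.
Extended square 8, 4: +8·0.00833333° lon, +4·0.00416667° lat → SW at lon -146.933°, lat 12.5583°.
latitude 12.55833, longitude -146.93333.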